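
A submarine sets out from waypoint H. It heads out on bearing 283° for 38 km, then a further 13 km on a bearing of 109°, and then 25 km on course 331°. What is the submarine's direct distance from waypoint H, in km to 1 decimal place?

45.2 km

Leg 1 (283°, 38 km): east 38 sin 283° = -37.03, north 38 cos 283° = 8.55
Leg 2 (109°, 13 km): east 13 sin 109° = 12.29, north 13 cos 109° = -4.23
Leg 3 (331°, 25 km): east 25 sin 331° = -12.12, north 25 cos 331° = 21.87
Net: -36.85 east, 26.18 north. Distance = √((-36.85)² + (26.18)²) = 45.207 km.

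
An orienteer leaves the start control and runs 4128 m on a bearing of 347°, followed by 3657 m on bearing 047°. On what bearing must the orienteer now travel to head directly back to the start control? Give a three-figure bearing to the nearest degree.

195°

Leg 1 (347°, 4128 m): east 4128 sin 347° = -928.60, north 4128 cos 347° = 4022.20
Leg 2 (047°, 3657 m): east 3657 sin 47° = 2674.56, north 3657 cos 47° = 2494.07
Net displacement: 1745.96 east, 6516.27 north. Direction back to start is (-1745.96, -6516.27): bearing = atan2(-1745.96, -6516.27) mod 360° = 195.00° ≈ 195°.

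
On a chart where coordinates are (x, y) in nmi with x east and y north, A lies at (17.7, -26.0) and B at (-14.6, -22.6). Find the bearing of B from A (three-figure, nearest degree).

Δeast = -14.6 − 17.7 = -32.30; Δnorth = -22.6 − -26.0 = 3.40.
Bearing = atan2(Δeast, Δnorth) mod 360° = 276.01° ≈ 276°.

276°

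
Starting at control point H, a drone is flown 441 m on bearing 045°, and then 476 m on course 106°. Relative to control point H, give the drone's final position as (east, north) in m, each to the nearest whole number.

(769, 181)

Leg 1 (045°, 441 m): east 441 sin 45° = 311.83, north 441 cos 45° = 311.83
Leg 2 (106°, 476 m): east 476 sin 106° = 457.56, north 476 cos 106° = -131.20
Summing: 769.39 m east, 180.63 m north → (769, 181).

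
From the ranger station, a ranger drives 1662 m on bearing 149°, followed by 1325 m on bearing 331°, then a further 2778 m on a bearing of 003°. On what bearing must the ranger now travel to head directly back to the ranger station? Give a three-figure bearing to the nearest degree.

Leg 1 (149°, 1662 m): east 1662 sin 149° = 855.99, north 1662 cos 149° = -1424.61
Leg 2 (331°, 1325 m): east 1325 sin 331° = -642.37, north 1325 cos 331° = 1158.87
Leg 3 (003°, 2778 m): east 2778 sin 3° = 145.39, north 2778 cos 3° = 2774.19
Net displacement: 359.01 east, 2508.45 north. Direction back to start is (-359.01, -2508.45): bearing = atan2(-359.01, -2508.45) mod 360° = 188.14° ≈ 188°.

188°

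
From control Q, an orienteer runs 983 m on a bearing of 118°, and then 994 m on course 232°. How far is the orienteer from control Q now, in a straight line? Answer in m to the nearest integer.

1077 m

Leg 1 (118°, 983 m): east 983 sin 118° = 867.94, north 983 cos 118° = -461.49
Leg 2 (232°, 994 m): east 994 sin 232° = -783.28, north 994 cos 232° = -611.97
Net: 84.65 east, -1073.46 north. Distance = √((84.65)² + (-1073.46)²) = 1076.791 m.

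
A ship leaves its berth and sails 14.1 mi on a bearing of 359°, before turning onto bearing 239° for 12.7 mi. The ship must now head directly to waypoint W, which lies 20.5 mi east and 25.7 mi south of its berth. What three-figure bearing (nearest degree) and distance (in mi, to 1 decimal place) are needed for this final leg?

136°, 45.9 mi

Leg 1 (359°, 14.1 mi): east 14.1 sin 359° = -0.25, north 14.1 cos 359° = 14.10
Leg 2 (239°, 12.7 mi): east 12.7 sin 239° = -10.89, north 12.7 cos 239° = -6.54
Current position: (-11.13, 7.56). Target: (20.5, -25.7). Remaining: Δeast = 31.63, Δnorth = -33.26.
Bearing = atan2(31.63, -33.26) mod 360° = 136.43°; distance = √((31.63)² + (-33.26)²) = 45.898 mi.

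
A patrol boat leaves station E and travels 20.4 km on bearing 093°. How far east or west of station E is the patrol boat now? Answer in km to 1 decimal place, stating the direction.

Leg 1 (093°, 20.4 km): east 20.4 sin 93° = 20.37, north 20.4 cos 93° = -1.07
Net east component: 20.37 km.

20.4 km east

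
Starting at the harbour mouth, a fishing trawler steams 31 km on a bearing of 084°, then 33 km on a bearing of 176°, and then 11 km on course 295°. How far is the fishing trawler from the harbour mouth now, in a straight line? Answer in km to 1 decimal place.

Leg 1 (084°, 31 km): east 31 sin 84° = 30.83, north 31 cos 84° = 3.24
Leg 2 (176°, 33 km): east 33 sin 176° = 2.30, north 33 cos 176° = -32.92
Leg 3 (295°, 11 km): east 11 sin 295° = -9.97, north 11 cos 295° = 4.65
Net: 23.16 east, -25.03 north. Distance = √((23.16)² + (-25.03)²) = 34.103 km.

34.1 km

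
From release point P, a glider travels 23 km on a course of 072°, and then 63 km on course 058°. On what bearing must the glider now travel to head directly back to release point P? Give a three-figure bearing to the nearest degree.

242°

Leg 1 (072°, 23 km): east 23 sin 72° = 21.87, north 23 cos 72° = 7.11
Leg 2 (058°, 63 km): east 63 sin 58° = 53.43, north 63 cos 58° = 33.38
Net displacement: 75.30 east, 40.49 north. Direction back to start is (-75.30, -40.49): bearing = atan2(-75.30, -40.49) mod 360° = 241.73° ≈ 242°.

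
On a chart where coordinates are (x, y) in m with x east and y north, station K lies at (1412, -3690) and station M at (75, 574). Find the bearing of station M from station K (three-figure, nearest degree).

Δeast = 75 − 1412 = -1337.00; Δnorth = 574 − -3690 = 4264.00.
Bearing = atan2(Δeast, Δnorth) mod 360° = 342.59° ≈ 343°.

343°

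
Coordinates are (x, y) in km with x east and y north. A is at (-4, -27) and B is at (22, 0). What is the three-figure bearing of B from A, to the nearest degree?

044°

Δeast = 22 − -4 = 26.00; Δnorth = 0 − -27 = 27.00.
Bearing = atan2(Δeast, Δnorth) mod 360° = 43.92° ≈ 044°.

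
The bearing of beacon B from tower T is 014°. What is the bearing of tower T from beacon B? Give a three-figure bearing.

194°

Back-bearing = 014° + 180° = 194°.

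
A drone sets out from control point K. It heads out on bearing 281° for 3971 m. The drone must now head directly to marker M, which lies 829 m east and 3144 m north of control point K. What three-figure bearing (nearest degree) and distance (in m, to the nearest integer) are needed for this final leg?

Leg 1 (281°, 3971 m): east 3971 sin 281° = -3898.04, north 3971 cos 281° = 757.70
Current position: (-3898.04, 757.70). Target: (829, 3144). Remaining: Δeast = 4727.04, Δnorth = 2386.30.
Bearing = atan2(4727.04, 2386.30) mod 360° = 63.21°; distance = √((4727.04)² + (2386.30)²) = 5295.218 m.

063°, 5295 m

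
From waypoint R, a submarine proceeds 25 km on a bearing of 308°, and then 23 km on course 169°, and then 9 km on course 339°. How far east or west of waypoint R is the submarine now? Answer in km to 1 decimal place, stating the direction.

18.5 km west

Leg 1 (308°, 25 km): east 25 sin 308° = -19.70, north 25 cos 308° = 15.39
Leg 2 (169°, 23 km): east 23 sin 169° = 4.39, north 23 cos 169° = -22.58
Leg 3 (339°, 9 km): east 9 sin 339° = -3.23, north 9 cos 339° = 8.40
Net east component: -18.54 km.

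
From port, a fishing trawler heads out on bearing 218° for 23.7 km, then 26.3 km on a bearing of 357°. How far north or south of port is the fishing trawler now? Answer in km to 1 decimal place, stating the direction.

7.6 km north

Leg 1 (218°, 23.7 km): east 23.7 sin 218° = -14.59, north 23.7 cos 218° = -18.68
Leg 2 (357°, 26.3 km): east 26.3 sin 357° = -1.38, north 26.3 cos 357° = 26.26
Net north component: 7.59 km.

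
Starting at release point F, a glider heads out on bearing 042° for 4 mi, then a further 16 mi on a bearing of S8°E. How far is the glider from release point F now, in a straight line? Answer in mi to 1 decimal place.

Leg 1 (042°, 4 mi): east 4 sin 42° = 2.68, north 4 cos 42° = 2.97
Leg 2 (S8°E, 16 mi): east 16 sin 172° = 2.23, north 16 cos 172° = -15.84
Net: 4.90 east, -12.87 north. Distance = √((4.90)² + (-12.87)²) = 13.774 mi.

13.8 mi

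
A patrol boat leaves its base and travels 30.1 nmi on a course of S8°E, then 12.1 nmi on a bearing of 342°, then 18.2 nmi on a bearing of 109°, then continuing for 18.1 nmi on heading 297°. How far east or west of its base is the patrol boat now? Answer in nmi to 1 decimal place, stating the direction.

Leg 1 (S8°E, 30.1 nmi): east 30.1 sin 172° = 4.19, north 30.1 cos 172° = -29.81
Leg 2 (342°, 12.1 nmi): east 12.1 sin 342° = -3.74, north 12.1 cos 342° = 11.51
Leg 3 (109°, 18.2 nmi): east 18.2 sin 109° = 17.21, north 18.2 cos 109° = -5.93
Leg 4 (297°, 18.1 nmi): east 18.1 sin 297° = -16.13, north 18.1 cos 297° = 8.22
Net east component: 1.53 nmi.

1.5 nmi east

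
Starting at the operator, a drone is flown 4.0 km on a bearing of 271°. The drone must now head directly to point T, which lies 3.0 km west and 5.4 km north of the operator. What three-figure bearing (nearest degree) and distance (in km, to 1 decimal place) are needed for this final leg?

011°, 5.4 km

Leg 1 (271°, 4.0 km): east 4.0 sin 271° = -4.00, north 4.0 cos 271° = 0.07
Current position: (-4.00, 0.07). Target: (-3.0, 5.4). Remaining: Δeast = 1.00, Δnorth = 5.33.
Bearing = atan2(1.00, 5.33) mod 360° = 10.62°; distance = √((1.00)² + (5.33)²) = 5.423 km.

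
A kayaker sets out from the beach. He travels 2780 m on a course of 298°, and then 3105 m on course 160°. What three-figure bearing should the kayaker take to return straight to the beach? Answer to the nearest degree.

Leg 1 (298°, 2780 m): east 2780 sin 298° = -2454.59, north 2780 cos 298° = 1305.13
Leg 2 (160°, 3105 m): east 3105 sin 160° = 1061.97, north 3105 cos 160° = -2917.75
Net displacement: -1392.62 east, -1612.61 north. Direction back to start is (1392.62, 1612.61): bearing = atan2(1392.62, 1612.61) mod 360° = 40.81° ≈ 041°.

041°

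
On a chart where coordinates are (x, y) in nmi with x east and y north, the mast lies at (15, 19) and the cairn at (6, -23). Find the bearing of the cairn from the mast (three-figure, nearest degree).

Δeast = 6 − 15 = -9.00; Δnorth = -23 − 19 = -42.00.
Bearing = atan2(Δeast, Δnorth) mod 360° = 192.09° ≈ 192°.

192°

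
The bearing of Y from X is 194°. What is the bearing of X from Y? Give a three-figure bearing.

Back-bearing = 194° − 180° = 014°.

014°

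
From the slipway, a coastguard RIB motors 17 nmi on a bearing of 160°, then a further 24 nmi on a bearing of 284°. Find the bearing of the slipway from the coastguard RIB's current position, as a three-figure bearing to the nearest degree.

060°

Leg 1 (160°, 17 nmi): east 17 sin 160° = 5.81, north 17 cos 160° = -15.97
Leg 2 (284°, 24 nmi): east 24 sin 284° = -23.29, north 24 cos 284° = 5.81
Net displacement: -17.47 east, -10.17 north. Direction back to start is (17.47, 10.17): bearing = atan2(17.47, 10.17) mod 360° = 59.80° ≈ 060°.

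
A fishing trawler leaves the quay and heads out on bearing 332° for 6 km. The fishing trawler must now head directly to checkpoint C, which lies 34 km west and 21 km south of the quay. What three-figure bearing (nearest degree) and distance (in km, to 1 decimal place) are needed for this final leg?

Leg 1 (332°, 6 km): east 6 sin 332° = -2.82, north 6 cos 332° = 5.30
Current position: (-2.82, 5.30). Target: (-34, -21). Remaining: Δeast = -31.18, Δnorth = -26.30.
Bearing = atan2(-31.18, -26.30) mod 360° = 229.86°; distance = √((-31.18)² + (-26.30)²) = 40.792 km.

230°, 40.8 km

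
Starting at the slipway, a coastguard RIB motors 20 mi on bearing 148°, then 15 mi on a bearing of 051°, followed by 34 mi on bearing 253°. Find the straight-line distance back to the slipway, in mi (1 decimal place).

20.3 mi

Leg 1 (148°, 20 mi): east 20 sin 148° = 10.60, north 20 cos 148° = -16.96
Leg 2 (051°, 15 mi): east 15 sin 51° = 11.66, north 15 cos 51° = 9.44
Leg 3 (253°, 34 mi): east 34 sin 253° = -32.51, north 34 cos 253° = -9.94
Net: -10.26 east, -17.46 north. Distance = √((-10.26)² + (-17.46)²) = 20.252 mi.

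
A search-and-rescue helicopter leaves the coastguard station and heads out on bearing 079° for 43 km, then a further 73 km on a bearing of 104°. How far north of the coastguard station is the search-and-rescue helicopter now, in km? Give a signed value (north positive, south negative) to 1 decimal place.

-9.5 km

Leg 1 (079°, 43 km): east 43 sin 79° = 42.21, north 43 cos 79° = 8.20
Leg 2 (104°, 73 km): east 73 sin 104° = 70.83, north 73 cos 104° = -17.66
Net north component: -9.46 km.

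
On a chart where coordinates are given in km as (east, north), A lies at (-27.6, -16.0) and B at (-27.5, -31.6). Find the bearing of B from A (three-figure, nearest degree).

Δeast = -27.5 − -27.6 = 0.10; Δnorth = -31.6 − -16.0 = -15.60.
Bearing = atan2(Δeast, Δnorth) mod 360° = 179.63° ≈ 180°.

180°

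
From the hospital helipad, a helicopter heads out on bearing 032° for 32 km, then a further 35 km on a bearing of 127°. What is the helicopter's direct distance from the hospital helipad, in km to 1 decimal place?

45.3 km

Leg 1 (032°, 32 km): east 32 sin 32° = 16.96, north 32 cos 32° = 27.14
Leg 2 (127°, 35 km): east 35 sin 127° = 27.95, north 35 cos 127° = -21.06
Net: 44.91 east, 6.07 north. Distance = √((44.91)² + (6.07)²) = 45.319 km.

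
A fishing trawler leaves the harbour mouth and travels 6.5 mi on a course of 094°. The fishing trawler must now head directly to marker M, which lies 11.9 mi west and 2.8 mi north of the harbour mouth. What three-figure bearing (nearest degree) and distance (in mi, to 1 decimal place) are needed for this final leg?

Leg 1 (094°, 6.5 mi): east 6.5 sin 94° = 6.48, north 6.5 cos 94° = -0.45
Current position: (6.48, -0.45). Target: (-11.9, 2.8). Remaining: Δeast = -18.38, Δnorth = 3.25.
Bearing = atan2(-18.38, 3.25) mod 360° = 280.04°; distance = √((-18.38)² + (3.25)²) = 18.670 mi.

280°, 18.7 mi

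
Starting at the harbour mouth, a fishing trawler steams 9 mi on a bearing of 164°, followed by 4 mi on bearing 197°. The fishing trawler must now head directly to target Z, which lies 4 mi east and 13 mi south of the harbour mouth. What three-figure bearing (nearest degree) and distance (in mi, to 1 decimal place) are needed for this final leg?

101°, 2.7 mi

Leg 1 (164°, 9 mi): east 9 sin 164° = 2.48, north 9 cos 164° = -8.65
Leg 2 (197°, 4 mi): east 4 sin 197° = -1.17, north 4 cos 197° = -3.83
Current position: (1.31, -12.48). Target: (4, -13). Remaining: Δeast = 2.69, Δnorth = -0.52.
Bearing = atan2(2.69, -0.52) mod 360° = 101.02°; distance = √((2.69)² + (-0.52)²) = 2.739 mi.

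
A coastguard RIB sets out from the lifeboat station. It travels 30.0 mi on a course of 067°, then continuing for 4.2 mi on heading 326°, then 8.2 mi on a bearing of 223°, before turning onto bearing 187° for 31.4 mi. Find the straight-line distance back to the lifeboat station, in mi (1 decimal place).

Leg 1 (067°, 30.0 mi): east 30.0 sin 67° = 27.62, north 30.0 cos 67° = 11.72
Leg 2 (326°, 4.2 mi): east 4.2 sin 326° = -2.35, north 4.2 cos 326° = 3.48
Leg 3 (223°, 8.2 mi): east 8.2 sin 223° = -5.59, north 8.2 cos 223° = -6.00
Leg 4 (187°, 31.4 mi): east 31.4 sin 187° = -3.83, north 31.4 cos 187° = -31.17
Net: 15.85 east, -21.96 north. Distance = √((15.85)² + (-21.96)²) = 27.080 mi.

27.1 mi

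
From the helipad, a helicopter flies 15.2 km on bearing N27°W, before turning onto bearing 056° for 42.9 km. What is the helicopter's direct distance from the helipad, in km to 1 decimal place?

Leg 1 (N27°W, 15.2 km): east 15.2 sin 333° = -6.90, north 15.2 cos 333° = 13.54
Leg 2 (056°, 42.9 km): east 42.9 sin 56° = 35.57, north 42.9 cos 56° = 23.99
Net: 28.67 east, 37.53 north. Distance = √((28.67)² + (37.53)²) = 47.227 km.

47.2 km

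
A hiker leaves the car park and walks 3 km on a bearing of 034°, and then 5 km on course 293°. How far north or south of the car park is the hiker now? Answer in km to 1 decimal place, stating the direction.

Leg 1 (034°, 3 km): east 3 sin 34° = 1.68, north 3 cos 34° = 2.49
Leg 2 (293°, 5 km): east 5 sin 293° = -4.60, north 5 cos 293° = 1.95
Net north component: 4.44 km.

4.4 km north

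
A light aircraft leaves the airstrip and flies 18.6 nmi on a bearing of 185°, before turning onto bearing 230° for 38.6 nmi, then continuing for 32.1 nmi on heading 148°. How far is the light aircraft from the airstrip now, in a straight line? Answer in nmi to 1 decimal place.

Leg 1 (185°, 18.6 nmi): east 18.6 sin 185° = -1.62, north 18.6 cos 185° = -18.53
Leg 2 (230°, 38.6 nmi): east 38.6 sin 230° = -29.57, north 38.6 cos 230° = -24.81
Leg 3 (148°, 32.1 nmi): east 32.1 sin 148° = 17.01, north 32.1 cos 148° = -27.22
Net: -14.18 east, -70.56 north. Distance = √((-14.18)² + (-70.56)²) = 71.974 nmi.

72.0 nmi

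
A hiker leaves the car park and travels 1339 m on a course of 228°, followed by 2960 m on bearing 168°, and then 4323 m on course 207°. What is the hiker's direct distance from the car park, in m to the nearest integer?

7994 m

Leg 1 (228°, 1339 m): east 1339 sin 228° = -995.07, north 1339 cos 228° = -895.97
Leg 2 (168°, 2960 m): east 2960 sin 168° = 615.42, north 2960 cos 168° = -2895.32
Leg 3 (207°, 4323 m): east 4323 sin 207° = -1962.60, north 4323 cos 207° = -3851.82
Net: -2342.25 east, -7643.10 north. Distance = √((-2342.25)² + (-7643.10)²) = 7993.947 m.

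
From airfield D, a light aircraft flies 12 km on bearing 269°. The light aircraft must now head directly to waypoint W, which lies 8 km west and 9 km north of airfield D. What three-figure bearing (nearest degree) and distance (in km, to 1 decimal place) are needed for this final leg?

023°, 10.0 km

Leg 1 (269°, 12 km): east 12 sin 269° = -12.00, north 12 cos 269° = -0.21
Current position: (-12.00, -0.21). Target: (-8, 9). Remaining: Δeast = 4.00, Δnorth = 9.21.
Bearing = atan2(4.00, 9.21) mod 360° = 23.47°; distance = √((4.00)² + (9.21)²) = 10.040 km.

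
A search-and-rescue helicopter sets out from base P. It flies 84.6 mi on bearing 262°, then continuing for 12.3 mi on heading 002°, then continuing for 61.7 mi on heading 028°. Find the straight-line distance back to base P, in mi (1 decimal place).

Leg 1 (262°, 84.6 mi): east 84.6 sin 262° = -83.78, north 84.6 cos 262° = -11.77
Leg 2 (002°, 12.3 mi): east 12.3 sin 2° = 0.43, north 12.3 cos 2° = 12.29
Leg 3 (028°, 61.7 mi): east 61.7 sin 28° = 28.97, north 61.7 cos 28° = 54.48
Net: -54.38 east, 55.00 north. Distance = √((-54.38)² + (55.00)²) = 77.343 mi.

77.3 mi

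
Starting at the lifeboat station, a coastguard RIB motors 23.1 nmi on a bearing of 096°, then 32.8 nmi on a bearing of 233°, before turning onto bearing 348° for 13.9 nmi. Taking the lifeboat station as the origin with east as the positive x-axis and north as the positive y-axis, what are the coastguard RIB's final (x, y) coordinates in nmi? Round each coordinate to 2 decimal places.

Leg 1 (096°, 23.1 nmi): east 23.1 sin 96° = 22.97, north 23.1 cos 96° = -2.41
Leg 2 (233°, 32.8 nmi): east 32.8 sin 233° = -26.20, north 32.8 cos 233° = -19.74
Leg 3 (348°, 13.9 nmi): east 13.9 sin 348° = -2.89, north 13.9 cos 348° = 13.60
Summing: -6.11 nmi east, -8.56 nmi north → (-6.11, -8.56).

(-6.11, -8.56)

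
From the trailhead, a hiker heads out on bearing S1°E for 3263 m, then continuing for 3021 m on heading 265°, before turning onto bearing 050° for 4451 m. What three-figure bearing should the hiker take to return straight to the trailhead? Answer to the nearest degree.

Leg 1 (S1°E, 3263 m): east 3263 sin 179° = 56.95, north 3263 cos 179° = -3262.50
Leg 2 (265°, 3021 m): east 3021 sin 265° = -3009.50, north 3021 cos 265° = -263.30
Leg 3 (050°, 4451 m): east 4451 sin 50° = 3409.66, north 4451 cos 50° = 2861.05
Net displacement: 457.11 east, -664.75 north. Direction back to start is (-457.11, 664.75): bearing = atan2(-457.11, 664.75) mod 360° = 325.49° ≈ 325°.

325°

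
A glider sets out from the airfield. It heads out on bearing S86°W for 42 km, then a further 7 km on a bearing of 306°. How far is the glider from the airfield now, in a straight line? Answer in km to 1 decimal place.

Leg 1 (S86°W, 42 km): east 42 sin 266° = -41.90, north 42 cos 266° = -2.93
Leg 2 (306°, 7 km): east 7 sin 306° = -5.66, north 7 cos 306° = 4.11
Net: -47.56 east, 1.18 north. Distance = √((-47.56)² + (1.18)²) = 47.576 km.

47.6 km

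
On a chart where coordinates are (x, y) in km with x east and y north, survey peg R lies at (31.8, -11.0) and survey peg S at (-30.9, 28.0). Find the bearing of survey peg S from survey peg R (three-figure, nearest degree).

302°

Δeast = -30.9 − 31.8 = -62.70; Δnorth = 28.0 − -11.0 = 39.00.
Bearing = atan2(Δeast, Δnorth) mod 360° = 301.88° ≈ 302°.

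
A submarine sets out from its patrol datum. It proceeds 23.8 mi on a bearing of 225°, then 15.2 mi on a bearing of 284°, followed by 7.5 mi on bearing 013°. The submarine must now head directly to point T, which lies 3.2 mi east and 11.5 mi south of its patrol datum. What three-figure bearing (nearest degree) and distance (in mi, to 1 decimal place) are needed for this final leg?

Leg 1 (225°, 23.8 mi): east 23.8 sin 225° = -16.83, north 23.8 cos 225° = -16.83
Leg 2 (284°, 15.2 mi): east 15.2 sin 284° = -14.75, north 15.2 cos 284° = 3.68
Leg 3 (013°, 7.5 mi): east 7.5 sin 13° = 1.69, north 7.5 cos 13° = 7.31
Current position: (-29.89, -5.84). Target: (3.2, -11.5). Remaining: Δeast = 33.09, Δnorth = -5.66.
Bearing = atan2(33.09, -5.66) mod 360° = 99.70°; distance = √((33.09)² + (-5.66)²) = 33.570 mi.

100°, 33.6 mi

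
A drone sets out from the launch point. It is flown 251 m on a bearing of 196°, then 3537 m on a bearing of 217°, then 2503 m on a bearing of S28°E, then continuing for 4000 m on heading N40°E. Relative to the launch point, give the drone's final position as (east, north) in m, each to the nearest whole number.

Leg 1 (196°, 251 m): east 251 sin 196° = -69.18, north 251 cos 196° = -241.28
Leg 2 (217°, 3537 m): east 3537 sin 217° = -2128.62, north 3537 cos 217° = -2824.77
Leg 3 (S28°E, 2503 m): east 2503 sin 152° = 1175.09, north 2503 cos 152° = -2210.02
Leg 4 (N40°E, 4000 m): east 4000 sin 40° = 2571.15, north 4000 cos 40° = 3064.18
Summing: 1548.43 m east, -2211.89 m north → (1548, -2212).

(1548, -2212)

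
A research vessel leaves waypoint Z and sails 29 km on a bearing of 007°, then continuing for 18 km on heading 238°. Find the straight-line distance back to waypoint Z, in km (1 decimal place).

22.5 km

Leg 1 (007°, 29 km): east 29 sin 7° = 3.53, north 29 cos 7° = 28.78
Leg 2 (238°, 18 km): east 18 sin 238° = -15.26, north 18 cos 238° = -9.54
Net: -11.73 east, 19.25 north. Distance = √((-11.73)² + (19.25)²) = 22.539 km.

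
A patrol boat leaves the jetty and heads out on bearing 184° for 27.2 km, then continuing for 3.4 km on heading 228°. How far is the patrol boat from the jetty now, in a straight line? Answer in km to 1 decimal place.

29.7 km

Leg 1 (184°, 27.2 km): east 27.2 sin 184° = -1.90, north 27.2 cos 184° = -27.13
Leg 2 (228°, 3.4 km): east 3.4 sin 228° = -2.53, north 3.4 cos 228° = -2.28
Net: -4.42 east, -29.41 north. Distance = √((-4.42)² + (-29.41)²) = 29.740 km.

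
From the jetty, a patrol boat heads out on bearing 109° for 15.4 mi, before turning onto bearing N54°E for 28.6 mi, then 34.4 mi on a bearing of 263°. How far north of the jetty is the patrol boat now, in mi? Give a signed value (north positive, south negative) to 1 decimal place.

Leg 1 (109°, 15.4 mi): east 15.4 sin 109° = 14.56, north 15.4 cos 109° = -5.01
Leg 2 (N54°E, 28.6 mi): east 28.6 sin 54° = 23.14, north 28.6 cos 54° = 16.81
Leg 3 (263°, 34.4 mi): east 34.4 sin 263° = -34.14, north 34.4 cos 263° = -4.19
Net north component: 7.60 mi.

7.6 mi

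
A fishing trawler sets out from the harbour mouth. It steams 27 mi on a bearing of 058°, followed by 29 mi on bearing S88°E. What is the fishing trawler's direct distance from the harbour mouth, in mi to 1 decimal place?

Leg 1 (058°, 27 mi): east 27 sin 58° = 22.90, north 27 cos 58° = 14.31
Leg 2 (S88°E, 29 mi): east 29 sin 92° = 28.98, north 29 cos 92° = -1.01
Net: 51.88 east, 13.30 north. Distance = √((51.88)² + (13.30)²) = 53.556 mi.

53.6 mi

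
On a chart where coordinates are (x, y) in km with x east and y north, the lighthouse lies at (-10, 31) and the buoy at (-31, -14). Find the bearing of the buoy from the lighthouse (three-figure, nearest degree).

Δeast = -31 − -10 = -21.00; Δnorth = -14 − 31 = -45.00.
Bearing = atan2(Δeast, Δnorth) mod 360° = 205.02° ≈ 205°.

205°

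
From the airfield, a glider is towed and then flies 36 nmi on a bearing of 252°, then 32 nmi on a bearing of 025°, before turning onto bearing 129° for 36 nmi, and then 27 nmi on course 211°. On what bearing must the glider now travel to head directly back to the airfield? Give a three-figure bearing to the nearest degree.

Leg 1 (252°, 36 nmi): east 36 sin 252° = -34.24, north 36 cos 252° = -11.12
Leg 2 (025°, 32 nmi): east 32 sin 25° = 13.52, north 32 cos 25° = 29.00
Leg 3 (129°, 36 nmi): east 36 sin 129° = 27.98, north 36 cos 129° = -22.66
Leg 4 (211°, 27 nmi): east 27 sin 211° = -13.91, north 27 cos 211° = -23.14
Net displacement: -6.64 east, -27.92 north. Direction back to start is (6.64, 27.92): bearing = atan2(6.64, 27.92) mod 360° = 13.38° ≈ 013°.

013°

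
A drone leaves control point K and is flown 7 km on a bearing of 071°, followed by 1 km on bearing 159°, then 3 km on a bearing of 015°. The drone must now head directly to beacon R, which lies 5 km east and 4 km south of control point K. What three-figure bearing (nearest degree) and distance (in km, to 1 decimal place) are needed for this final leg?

Leg 1 (071°, 7 km): east 7 sin 71° = 6.62, north 7 cos 71° = 2.28
Leg 2 (159°, 1 km): east 1 sin 159° = 0.36, north 1 cos 159° = -0.93
Leg 3 (015°, 3 km): east 3 sin 15° = 0.78, north 3 cos 15° = 2.90
Current position: (7.75, 4.24). Target: (5, -4). Remaining: Δeast = -2.75, Δnorth = -8.24.
Bearing = atan2(-2.75, -8.24) mod 360° = 198.47°; distance = √((-2.75)² + (-8.24)²) = 8.691 km.

198°, 8.7 km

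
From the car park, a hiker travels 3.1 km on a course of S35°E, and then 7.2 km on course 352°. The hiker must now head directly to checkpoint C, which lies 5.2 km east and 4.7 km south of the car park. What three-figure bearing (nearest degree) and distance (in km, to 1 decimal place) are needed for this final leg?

Leg 1 (S35°E, 3.1 km): east 3.1 sin 145° = 1.78, north 3.1 cos 145° = -2.54
Leg 2 (352°, 7.2 km): east 7.2 sin 352° = -1.00, north 7.2 cos 352° = 7.13
Current position: (0.78, 4.59). Target: (5.2, -4.7). Remaining: Δeast = 4.42, Δnorth = -9.29.
Bearing = atan2(4.42, -9.29) mod 360° = 154.54°; distance = √((4.42)² + (-9.29)²) = 10.290 km.

155°, 10.3 km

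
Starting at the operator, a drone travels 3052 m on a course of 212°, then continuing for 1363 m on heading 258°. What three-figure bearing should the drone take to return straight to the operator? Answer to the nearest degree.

046°

Leg 1 (212°, 3052 m): east 3052 sin 212° = -1617.31, north 3052 cos 212° = -2588.24
Leg 2 (258°, 1363 m): east 1363 sin 258° = -1333.22, north 1363 cos 258° = -283.38
Net displacement: -2950.53 east, -2871.63 north. Direction back to start is (2950.53, 2871.63): bearing = atan2(2950.53, 2871.63) mod 360° = 45.78° ≈ 046°.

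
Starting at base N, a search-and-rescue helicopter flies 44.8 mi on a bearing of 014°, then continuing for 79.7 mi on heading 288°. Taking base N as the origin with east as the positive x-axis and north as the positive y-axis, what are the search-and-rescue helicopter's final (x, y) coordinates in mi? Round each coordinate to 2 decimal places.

(-64.96, 68.10)

Leg 1 (014°, 44.8 mi): east 44.8 sin 14° = 10.84, north 44.8 cos 14° = 43.47
Leg 2 (288°, 79.7 mi): east 79.7 sin 288° = -75.80, north 79.7 cos 288° = 24.63
Summing: -64.96 mi east, 68.10 mi north → (-64.96, 68.10).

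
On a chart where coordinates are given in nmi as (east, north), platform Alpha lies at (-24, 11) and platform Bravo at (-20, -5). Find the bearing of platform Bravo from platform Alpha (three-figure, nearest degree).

166°

Δeast = -20 − -24 = 4.00; Δnorth = -5 − 11 = -16.00.
Bearing = atan2(Δeast, Δnorth) mod 360° = 165.96° ≈ 166°.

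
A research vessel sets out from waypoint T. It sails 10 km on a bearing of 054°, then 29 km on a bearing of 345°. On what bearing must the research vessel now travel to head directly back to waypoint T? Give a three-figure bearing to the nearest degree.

181°

Leg 1 (054°, 10 km): east 10 sin 54° = 8.09, north 10 cos 54° = 5.88
Leg 2 (345°, 29 km): east 29 sin 345° = -7.51, north 29 cos 345° = 28.01
Net displacement: 0.58 east, 33.89 north. Direction back to start is (-0.58, -33.89): bearing = atan2(-0.58, -33.89) mod 360° = 180.99° ≈ 181°.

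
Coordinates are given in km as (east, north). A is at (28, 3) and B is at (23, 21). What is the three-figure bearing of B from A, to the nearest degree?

Δeast = 23 − 28 = -5.00; Δnorth = 21 − 3 = 18.00.
Bearing = atan2(Δeast, Δnorth) mod 360° = 344.48° ≈ 344°.

344°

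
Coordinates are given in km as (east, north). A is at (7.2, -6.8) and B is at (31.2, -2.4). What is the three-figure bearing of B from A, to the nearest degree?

Δeast = 31.2 − 7.2 = 24.00; Δnorth = -2.4 − -6.8 = 4.40.
Bearing = atan2(Δeast, Δnorth) mod 360° = 79.61° ≈ 080°.

080°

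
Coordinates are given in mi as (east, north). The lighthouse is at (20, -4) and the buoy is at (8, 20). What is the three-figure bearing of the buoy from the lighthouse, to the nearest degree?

333°

Δeast = 8 − 20 = -12.00; Δnorth = 20 − -4 = 24.00.
Bearing = atan2(Δeast, Δnorth) mod 360° = 333.43° ≈ 333°.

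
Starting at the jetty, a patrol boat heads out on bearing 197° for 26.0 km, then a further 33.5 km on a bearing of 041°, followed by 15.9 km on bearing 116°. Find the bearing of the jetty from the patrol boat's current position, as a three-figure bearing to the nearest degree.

Leg 1 (197°, 26.0 km): east 26.0 sin 197° = -7.60, north 26.0 cos 197° = -24.86
Leg 2 (041°, 33.5 km): east 33.5 sin 41° = 21.98, north 33.5 cos 41° = 25.28
Leg 3 (116°, 15.9 km): east 15.9 sin 116° = 14.29, north 15.9 cos 116° = -6.97
Net displacement: 28.67 east, -6.55 north. Direction back to start is (-28.67, 6.55): bearing = atan2(-28.67, 6.55) mod 360° = 282.87° ≈ 283°.

283°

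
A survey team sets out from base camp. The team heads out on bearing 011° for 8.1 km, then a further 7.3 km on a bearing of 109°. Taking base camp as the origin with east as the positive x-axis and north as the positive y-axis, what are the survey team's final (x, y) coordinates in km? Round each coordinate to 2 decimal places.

Leg 1 (011°, 8.1 km): east 8.1 sin 11° = 1.55, north 8.1 cos 11° = 7.95
Leg 2 (109°, 7.3 km): east 7.3 sin 109° = 6.90, north 7.3 cos 109° = -2.38
Summing: 8.45 km east, 5.57 km north → (8.45, 5.57).

(8.45, 5.57)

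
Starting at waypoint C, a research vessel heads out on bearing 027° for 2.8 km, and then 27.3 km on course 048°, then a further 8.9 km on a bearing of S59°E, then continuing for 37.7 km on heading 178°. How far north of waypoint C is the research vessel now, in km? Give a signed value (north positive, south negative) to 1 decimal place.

Leg 1 (027°, 2.8 km): east 2.8 sin 27° = 1.27, north 2.8 cos 27° = 2.49
Leg 2 (048°, 27.3 km): east 27.3 sin 48° = 20.29, north 27.3 cos 48° = 18.27
Leg 3 (S59°E, 8.9 km): east 8.9 sin 121° = 7.63, north 8.9 cos 121° = -4.58
Leg 4 (178°, 37.7 km): east 37.7 sin 178° = 1.32, north 37.7 cos 178° = -37.68
Net north component: -21.50 km.

-21.5 km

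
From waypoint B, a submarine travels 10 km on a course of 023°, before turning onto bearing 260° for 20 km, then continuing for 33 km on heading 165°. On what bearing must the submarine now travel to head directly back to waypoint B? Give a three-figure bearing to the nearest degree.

015°

Leg 1 (023°, 10 km): east 10 sin 23° = 3.91, north 10 cos 23° = 9.21
Leg 2 (260°, 20 km): east 20 sin 260° = -19.70, north 20 cos 260° = -3.47
Leg 3 (165°, 33 km): east 33 sin 165° = 8.54, north 33 cos 165° = -31.88
Net displacement: -7.25 east, -26.14 north. Direction back to start is (7.25, 26.14): bearing = atan2(7.25, 26.14) mod 360° = 15.50° ≈ 015°.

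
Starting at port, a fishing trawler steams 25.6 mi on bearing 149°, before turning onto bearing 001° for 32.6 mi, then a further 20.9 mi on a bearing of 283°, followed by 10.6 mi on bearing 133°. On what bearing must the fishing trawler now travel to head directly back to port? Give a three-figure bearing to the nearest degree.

Leg 1 (149°, 25.6 mi): east 25.6 sin 149° = 13.18, north 25.6 cos 149° = -21.94
Leg 2 (001°, 32.6 mi): east 32.6 sin 1° = 0.57, north 32.6 cos 1° = 32.60
Leg 3 (283°, 20.9 mi): east 20.9 sin 283° = -20.36, north 20.9 cos 283° = 4.70
Leg 4 (133°, 10.6 mi): east 10.6 sin 133° = 7.75, north 10.6 cos 133° = -7.23
Net displacement: 1.14 east, 8.12 north. Direction back to start is (-1.14, -8.12): bearing = atan2(-1.14, -8.12) mod 360° = 188.00° ≈ 188°.

188°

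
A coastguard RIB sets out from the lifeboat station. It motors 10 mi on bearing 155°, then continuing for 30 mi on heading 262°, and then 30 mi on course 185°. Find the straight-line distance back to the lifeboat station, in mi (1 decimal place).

51.5 mi

Leg 1 (155°, 10 mi): east 10 sin 155° = 4.23, north 10 cos 155° = -9.06
Leg 2 (262°, 30 mi): east 30 sin 262° = -29.71, north 30 cos 262° = -4.18
Leg 3 (185°, 30 mi): east 30 sin 185° = -2.61, north 30 cos 185° = -29.89
Net: -28.10 east, -43.12 north. Distance = √((-28.10)² + (-43.12)²) = 51.469 mi.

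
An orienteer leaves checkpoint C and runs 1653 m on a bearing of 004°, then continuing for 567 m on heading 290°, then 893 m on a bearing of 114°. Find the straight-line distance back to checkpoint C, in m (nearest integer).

1532 m

Leg 1 (004°, 1653 m): east 1653 sin 4° = 115.31, north 1653 cos 4° = 1648.97
Leg 2 (290°, 567 m): east 567 sin 290° = -532.81, north 567 cos 290° = 193.93
Leg 3 (114°, 893 m): east 893 sin 114° = 815.80, north 893 cos 114° = -363.22
Net: 398.30 east, 1479.68 north. Distance = √((398.30)² + (1479.68)²) = 1532.352 m.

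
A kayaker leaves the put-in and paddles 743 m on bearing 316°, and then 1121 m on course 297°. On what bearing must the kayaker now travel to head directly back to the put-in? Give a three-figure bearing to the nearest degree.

Leg 1 (316°, 743 m): east 743 sin 316° = -516.13, north 743 cos 316° = 534.47
Leg 2 (297°, 1121 m): east 1121 sin 297° = -998.82, north 1121 cos 297° = 508.92
Net displacement: -1514.95 east, 1043.39 north. Direction back to start is (1514.95, -1043.39): bearing = atan2(1514.95, -1043.39) mod 360° = 124.56° ≈ 125°.

125°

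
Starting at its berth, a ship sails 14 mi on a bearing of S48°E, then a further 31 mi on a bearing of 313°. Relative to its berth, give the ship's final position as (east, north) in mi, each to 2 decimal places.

Leg 1 (S48°E, 14 mi): east 14 sin 132° = 10.40, north 14 cos 132° = -9.37
Leg 2 (313°, 31 mi): east 31 sin 313° = -22.67, north 31 cos 313° = 21.14
Summing: -12.27 mi east, 11.77 mi north → (-12.27, 11.77).

(-12.27, 11.77)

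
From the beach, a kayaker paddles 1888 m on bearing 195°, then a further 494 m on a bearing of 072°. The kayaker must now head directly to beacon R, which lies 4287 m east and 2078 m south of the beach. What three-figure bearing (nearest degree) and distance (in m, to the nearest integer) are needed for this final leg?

Leg 1 (195°, 1888 m): east 1888 sin 195° = -488.65, north 1888 cos 195° = -1823.67
Leg 2 (072°, 494 m): east 494 sin 72° = 469.82, north 494 cos 72° = 152.65
Current position: (-18.83, -1671.01). Target: (4287, -2078). Remaining: Δeast = 4305.83, Δnorth = -406.99.
Bearing = atan2(4305.83, -406.99) mod 360° = 95.40°; distance = √((4305.83)² + (-406.99)²) = 4325.020 m.

095°, 4325 m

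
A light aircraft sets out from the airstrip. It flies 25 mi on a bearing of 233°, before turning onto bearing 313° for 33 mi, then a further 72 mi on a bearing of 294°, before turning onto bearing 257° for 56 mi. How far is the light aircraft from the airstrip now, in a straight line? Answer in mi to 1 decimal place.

166.2 mi

Leg 1 (233°, 25 mi): east 25 sin 233° = -19.97, north 25 cos 233° = -15.05
Leg 2 (313°, 33 mi): east 33 sin 313° = -24.13, north 33 cos 313° = 22.51
Leg 3 (294°, 72 mi): east 72 sin 294° = -65.78, north 72 cos 294° = 29.29
Leg 4 (257°, 56 mi): east 56 sin 257° = -54.56, north 56 cos 257° = -12.60
Net: -164.44 east, 24.15 north. Distance = √((-164.44)² + (24.15)²) = 166.204 mi.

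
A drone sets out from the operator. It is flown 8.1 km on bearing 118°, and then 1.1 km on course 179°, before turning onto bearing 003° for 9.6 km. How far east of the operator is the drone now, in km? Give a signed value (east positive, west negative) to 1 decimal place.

Leg 1 (118°, 8.1 km): east 8.1 sin 118° = 7.15, north 8.1 cos 118° = -3.80
Leg 2 (179°, 1.1 km): east 1.1 sin 179° = 0.02, north 1.1 cos 179° = -1.10
Leg 3 (003°, 9.6 km): east 9.6 sin 3° = 0.50, north 9.6 cos 3° = 9.59
Net east component: 7.67 km.

7.7 km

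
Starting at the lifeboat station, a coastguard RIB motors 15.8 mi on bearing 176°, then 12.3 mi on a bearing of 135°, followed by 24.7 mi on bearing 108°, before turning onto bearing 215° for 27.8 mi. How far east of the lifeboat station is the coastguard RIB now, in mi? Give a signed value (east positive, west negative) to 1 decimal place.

Leg 1 (176°, 15.8 mi): east 15.8 sin 176° = 1.10, north 15.8 cos 176° = -15.76
Leg 2 (135°, 12.3 mi): east 12.3 sin 135° = 8.70, north 12.3 cos 135° = -8.70
Leg 3 (108°, 24.7 mi): east 24.7 sin 108° = 23.49, north 24.7 cos 108° = -7.63
Leg 4 (215°, 27.8 mi): east 27.8 sin 215° = -15.95, north 27.8 cos 215° = -22.77
Net east component: 17.35 mi.

17.3 mi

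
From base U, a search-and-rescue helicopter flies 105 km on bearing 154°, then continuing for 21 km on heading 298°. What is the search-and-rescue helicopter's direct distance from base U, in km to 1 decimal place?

88.9 km

Leg 1 (154°, 105 km): east 105 sin 154° = 46.03, north 105 cos 154° = -94.37
Leg 2 (298°, 21 km): east 21 sin 298° = -18.54, north 21 cos 298° = 9.86
Net: 27.49 east, -84.51 north. Distance = √((27.49)² + (-84.51)²) = 88.872 km.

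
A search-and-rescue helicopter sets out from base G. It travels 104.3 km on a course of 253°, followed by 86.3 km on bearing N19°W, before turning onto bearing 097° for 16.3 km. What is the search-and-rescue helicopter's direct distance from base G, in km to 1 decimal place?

Leg 1 (253°, 104.3 km): east 104.3 sin 253° = -99.74, north 104.3 cos 253° = -30.49
Leg 2 (N19°W, 86.3 km): east 86.3 sin 341° = -28.10, north 86.3 cos 341° = 81.60
Leg 3 (097°, 16.3 km): east 16.3 sin 97° = 16.18, north 16.3 cos 97° = -1.99
Net: -111.66 east, 49.12 north. Distance = √((-111.66)² + (49.12)²) = 121.986 km.

122.0 km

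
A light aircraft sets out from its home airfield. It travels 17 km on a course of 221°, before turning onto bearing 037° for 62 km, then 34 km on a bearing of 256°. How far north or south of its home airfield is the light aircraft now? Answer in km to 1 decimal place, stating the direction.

28.5 km north

Leg 1 (221°, 17 km): east 17 sin 221° = -11.15, north 17 cos 221° = -12.83
Leg 2 (037°, 62 km): east 62 sin 37° = 37.31, north 62 cos 37° = 49.52
Leg 3 (256°, 34 km): east 34 sin 256° = -32.99, north 34 cos 256° = -8.23
Net north component: 28.46 km.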